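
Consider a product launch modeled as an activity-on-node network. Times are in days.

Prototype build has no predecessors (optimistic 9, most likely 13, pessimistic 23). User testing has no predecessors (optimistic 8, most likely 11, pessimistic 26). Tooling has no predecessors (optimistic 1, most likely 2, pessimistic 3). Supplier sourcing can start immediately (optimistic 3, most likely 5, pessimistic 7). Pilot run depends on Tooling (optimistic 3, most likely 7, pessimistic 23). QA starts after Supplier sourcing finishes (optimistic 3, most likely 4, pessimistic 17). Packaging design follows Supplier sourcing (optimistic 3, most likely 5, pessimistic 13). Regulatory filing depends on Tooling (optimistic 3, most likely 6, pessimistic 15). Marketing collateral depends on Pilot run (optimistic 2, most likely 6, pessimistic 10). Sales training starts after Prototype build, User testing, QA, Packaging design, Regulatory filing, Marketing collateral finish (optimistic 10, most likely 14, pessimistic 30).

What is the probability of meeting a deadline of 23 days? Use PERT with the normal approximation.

te_Prototype build = (9 + 4·13 + 23)/6 = 84/6 = 14; σ²_Prototype build = ((23−9)/6)² = 5.444
te_User testing = (8 + 4·11 + 26)/6 = 78/6 = 13; σ²_User testing = ((26−8)/6)² = 9.000
te_Tooling = (1 + 4·2 + 3)/6 = 12/6 = 2; σ²_Tooling = ((3−1)/6)² = 0.111
te_Supplier sourcing = (3 + 4·5 + 7)/6 = 30/6 = 5; σ²_Supplier sourcing = ((7−3)/6)² = 0.444
te_Pilot run = (3 + 4·7 + 23)/6 = 54/6 = 9; σ²_Pilot run = ((23−3)/6)² = 11.111
te_QA = (3 + 4·4 + 17)/6 = 36/6 = 6; σ²_QA = ((17−3)/6)² = 5.444
te_Packaging design = (3 + 4·5 + 13)/6 = 36/6 = 6; σ²_Packaging design = ((13−3)/6)² = 2.778
te_Regulatory filing = (3 + 4·6 + 15)/6 = 42/6 = 7; σ²_Regulatory filing = ((15−3)/6)² = 4.000
te_Marketing collateral = (2 + 4·6 + 10)/6 = 36/6 = 6; σ²_Marketing collateral = ((10−2)/6)² = 1.778
te_Sales training = (10 + 4·14 + 30)/6 = 96/6 = 16; σ²_Sales training = ((30−10)/6)² = 11.111

Forward pass:
ES_Prototype build = 0; EF_Prototype build = 14
ES_User testing = 0; EF_User testing = 13
ES_Tooling = 0; EF_Tooling = 2
ES_Supplier sourcing = 0; EF_Supplier sourcing = 5
ES_Pilot run = 2; EF_Pilot run = 2+9 = 11
ES_QA = 5; EF_QA = 5+6 = 11
ES_Packaging design = 5; EF_Packaging design = 5+6 = 11
ES_Regulatory filing = 2; EF_Regulatory filing = 2+7 = 9
ES_Marketing collateral = 11; EF_Marketing collateral = 11+6 = 17
ES_Sales training = max(EF_Prototype build=14, EF_User testing=13, EF_QA=11, EF_Packaging design=11, EF_Regulatory filing=9, EF_Marketing collateral=17) = 17; EF_Sales training = 17+16 = 33
Expected project duration μ = 33 days. Critical path: Tooling → Pilot run → Marketing collateral → Sales training.

Variance along critical path = 0.111 + 11.111 + 1.778 + 11.111 = 24.111; σ = √24.111 = 4.910 days.
Z = (23 − 33) / 4.910 = -2.037
P(T ≤ 23) = Φ(-2.037) ≈ 0.021

0.021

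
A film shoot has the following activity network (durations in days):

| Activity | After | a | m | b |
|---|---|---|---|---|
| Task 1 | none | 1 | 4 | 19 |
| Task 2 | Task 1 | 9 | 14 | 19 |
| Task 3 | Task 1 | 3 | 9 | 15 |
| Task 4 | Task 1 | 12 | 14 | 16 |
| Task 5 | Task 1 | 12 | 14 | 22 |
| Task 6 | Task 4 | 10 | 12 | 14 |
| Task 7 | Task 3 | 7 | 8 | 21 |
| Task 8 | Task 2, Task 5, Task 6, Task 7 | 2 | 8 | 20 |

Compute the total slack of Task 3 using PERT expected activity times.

te_Task 1 = (1 + 4·4 + 19)/6 = 36/6 = 6
te_Task 2 = (9 + 4·14 + 19)/6 = 84/6 = 14
te_Task 3 = (3 + 4·9 + 15)/6 = 54/6 = 9
te_Task 4 = (12 + 4·14 + 16)/6 = 84/6 = 14
te_Task 5 = (12 + 4·14 + 22)/6 = 90/6 = 15
te_Task 6 = (10 + 4·12 + 14)/6 = 72/6 = 12
te_Task 7 = (7 + 4·8 + 21)/6 = 60/6 = 10
te_Task 8 = (2 + 4·8 + 20)/6 = 54/6 = 9

Forward pass:
ES_Task 1 = 0; EF_Task 1 = 6
ES_Task 2 = 6; EF_Task 2 = 6+14 = 20
ES_Task 3 = 6; EF_Task 3 = 6+9 = 15
ES_Task 4 = 6; EF_Task 4 = 6+14 = 20
ES_Task 5 = 6; EF_Task 5 = 6+15 = 21
ES_Task 6 = 20; EF_Task 6 = 20+12 = 32
ES_Task 7 = 15; EF_Task 7 = 15+10 = 25
ES_Task 8 = max(EF_Task 2=20, EF_Task 5=21, EF_Task 6=32, EF_Task 7=25) = 32; EF_Task 8 = 32+9 = 41
Expected project duration μ = 41 days. Critical path: Task 1 → Task 4 → Task 6 → Task 8.

Backward pass:
LF_Task 8 = 41; LS_Task 8 = 41−9 = 32
LF_Task 7 = LS_Task 8 = 32; LS_Task 7 = 32−10 = 22
LF_Task 6 = LS_Task 8 = 32; LS_Task 6 = 32−12 = 20
LF_Task 5 = LS_Task 8 = 32; LS_Task 5 = 32−15 = 17
LF_Task 4 = LS_Task 6 = 20; LS_Task 4 = 20−14 = 6
LF_Task 3 = LS_Task 7 = 22; LS_Task 3 = 22−9 = 13
LF_Task 2 = LS_Task 8 = 32; LS_Task 2 = 32−14 = 18
LF_Task 1 = min(LS_Task 2=18, LS_Task 3=13, LS_Task 4=6, LS_Task 5=17) = 6; LS_Task 1 = 6−6 = 0
Slack_Task 3 = LS_Task 3 − ES_Task 3 = 13 − 6 = 7

7 days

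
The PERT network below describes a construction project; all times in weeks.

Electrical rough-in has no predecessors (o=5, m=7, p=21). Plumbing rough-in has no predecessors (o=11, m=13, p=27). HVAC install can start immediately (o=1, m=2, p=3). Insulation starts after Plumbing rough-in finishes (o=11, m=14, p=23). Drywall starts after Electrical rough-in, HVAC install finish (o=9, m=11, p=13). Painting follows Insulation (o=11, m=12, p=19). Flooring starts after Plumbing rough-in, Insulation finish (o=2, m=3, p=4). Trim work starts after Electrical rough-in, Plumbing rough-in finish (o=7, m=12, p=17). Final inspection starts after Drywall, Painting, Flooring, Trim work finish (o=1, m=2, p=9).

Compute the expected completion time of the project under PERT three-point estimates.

te_Electrical rough-in = (5 + 4·7 + 21)/6 = 54/6 = 9
te_Plumbing rough-in = (11 + 4·13 + 27)/6 = 90/6 = 15
te_HVAC install = (1 + 4·2 + 3)/6 = 12/6 = 2
te_Insulation = (11 + 4·14 + 23)/6 = 90/6 = 15
te_Drywall = (9 + 4·11 + 13)/6 = 66/6 = 11
te_Painting = (11 + 4·12 + 19)/6 = 78/6 = 13
te_Flooring = (2 + 4·3 + 4)/6 = 18/6 = 3
te_Trim work = (7 + 4·12 + 17)/6 = 72/6 = 12
te_Final inspection = (1 + 4·2 + 9)/6 = 18/6 = 3

Forward pass:
ES_Electrical rough-in = 0; EF_Electrical rough-in = 9
ES_Plumbing rough-in = 0; EF_Plumbing rough-in = 15
ES_HVAC install = 0; EF_HVAC install = 2
ES_Insulation = 15; EF_Insulation = 15+15 = 30
ES_Drywall = max(EF_Electrical rough-in=9, EF_HVAC install=2) = 9; EF_Drywall = 9+11 = 20
ES_Painting = 30; EF_Painting = 30+13 = 43
ES_Flooring = max(EF_Plumbing rough-in=15, EF_Insulation=30) = 30; EF_Flooring = 30+3 = 33
ES_Trim work = max(EF_Electrical rough-in=9, EF_Plumbing rough-in=15) = 15; EF_Trim work = 15+12 = 27
ES_Final inspection = max(EF_Drywall=20, EF_Painting=43, EF_Flooring=33, EF_Trim work=27) = 43; EF_Final inspection = 43+3 = 46
Expected project duration μ = 46 weeks. Critical path: Plumbing rough-in → Insulation → Painting → Final inspection.

46 weeks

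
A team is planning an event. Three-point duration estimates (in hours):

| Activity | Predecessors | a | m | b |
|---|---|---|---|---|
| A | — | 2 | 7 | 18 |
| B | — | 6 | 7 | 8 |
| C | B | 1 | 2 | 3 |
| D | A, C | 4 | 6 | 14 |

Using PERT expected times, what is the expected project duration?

16 hours

te_A = (2 + 4·7 + 18)/6 = 48/6 = 8
te_B = (6 + 4·7 + 8)/6 = 42/6 = 7
te_C = (1 + 4·2 + 3)/6 = 12/6 = 2
te_D = (4 + 4·6 + 14)/6 = 42/6 = 7

Forward pass:
ES_A = 0; EF_A = 8
ES_B = 0; EF_B = 7
ES_C = 7; EF_C = 7+2 = 9
ES_D = max(EF_A=8, EF_C=9) = 9; EF_D = 9+7 = 16
Expected project duration μ = 16 hours. Critical path: B → C → D.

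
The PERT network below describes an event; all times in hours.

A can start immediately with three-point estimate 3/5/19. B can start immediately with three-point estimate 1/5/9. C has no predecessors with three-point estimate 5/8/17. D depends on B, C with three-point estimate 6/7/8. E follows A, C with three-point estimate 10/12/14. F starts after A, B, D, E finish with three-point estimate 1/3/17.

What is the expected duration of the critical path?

26 hours

te_A = (3 + 4·5 + 19)/6 = 42/6 = 7
te_B = (1 + 4·5 + 9)/6 = 30/6 = 5
te_C = (5 + 4·8 + 17)/6 = 54/6 = 9
te_D = (6 + 4·7 + 8)/6 = 42/6 = 7
te_E = (10 + 4·12 + 14)/6 = 72/6 = 12
te_F = (1 + 4·3 + 17)/6 = 30/6 = 5

Forward pass:
ES_A = 0; EF_A = 7
ES_B = 0; EF_B = 5
ES_C = 0; EF_C = 9
ES_D = max(EF_B=5, EF_C=9) = 9; EF_D = 9+7 = 16
ES_E = max(EF_A=7, EF_C=9) = 9; EF_E = 9+12 = 21
ES_F = max(EF_A=7, EF_B=5, EF_D=16, EF_E=21) = 21; EF_F = 21+5 = 26
Expected project duration μ = 26 hours. Critical path: C → E → F.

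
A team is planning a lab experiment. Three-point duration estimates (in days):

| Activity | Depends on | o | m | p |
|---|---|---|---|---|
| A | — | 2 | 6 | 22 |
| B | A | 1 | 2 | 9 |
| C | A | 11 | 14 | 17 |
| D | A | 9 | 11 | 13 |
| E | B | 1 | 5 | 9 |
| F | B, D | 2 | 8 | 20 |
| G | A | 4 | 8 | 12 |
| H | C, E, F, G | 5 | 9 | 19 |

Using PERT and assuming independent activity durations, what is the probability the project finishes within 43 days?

0.837

te_A = (2 + 4·6 + 22)/6 = 48/6 = 8; σ²_A = ((22−2)/6)² = 11.111
te_B = (1 + 4·2 + 9)/6 = 18/6 = 3; σ²_B = ((9−1)/6)² = 1.778
te_C = (11 + 4·14 + 17)/6 = 84/6 = 14; σ²_C = ((17−11)/6)² = 1.000
te_D = (9 + 4·11 + 13)/6 = 66/6 = 11; σ²_D = ((13−9)/6)² = 0.444
te_E = (1 + 4·5 + 9)/6 = 30/6 = 5; σ²_E = ((9−1)/6)² = 1.778
te_F = (2 + 4·8 + 20)/6 = 54/6 = 9; σ²_F = ((20−2)/6)² = 9.000
te_G = (4 + 4·8 + 12)/6 = 48/6 = 8; σ²_G = ((12−4)/6)² = 1.778
te_H = (5 + 4·9 + 19)/6 = 60/6 = 10; σ²_H = ((19−5)/6)² = 5.444

Forward pass:
ES_A = 0; EF_A = 8
ES_B = 8; EF_B = 8+3 = 11
ES_C = 8; EF_C = 8+14 = 22
ES_D = 8; EF_D = 8+11 = 19
ES_E = 11; EF_E = 11+5 = 16
ES_F = max(EF_B=11, EF_D=19) = 19; EF_F = 19+9 = 28
ES_G = 8; EF_G = 8+8 = 16
ES_H = max(EF_C=22, EF_E=16, EF_F=28, EF_G=16) = 28; EF_H = 28+10 = 38
Expected project duration μ = 38 days. Critical path: A → D → F → H.

Variance along critical path = 11.111 + 0.444 + 9.000 + 5.444 = 26.000; σ = √26.000 = 5.099 days.
Z = (43 − 38) / 5.099 = 0.981
P(T ≤ 43) = Φ(0.981) ≈ 0.837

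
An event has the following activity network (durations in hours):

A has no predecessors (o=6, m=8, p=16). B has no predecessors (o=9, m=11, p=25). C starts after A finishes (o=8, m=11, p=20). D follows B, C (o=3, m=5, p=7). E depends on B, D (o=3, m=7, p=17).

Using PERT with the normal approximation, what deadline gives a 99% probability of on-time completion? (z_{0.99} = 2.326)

42.3 hours

te_A = (6 + 4·8 + 16)/6 = 54/6 = 9; σ²_A = ((16−6)/6)² = 2.778
te_B = (9 + 4·11 + 25)/6 = 78/6 = 13; σ²_B = ((25−9)/6)² = 7.111
te_C = (8 + 4·11 + 20)/6 = 72/6 = 12; σ²_C = ((20−8)/6)² = 4.000
te_D = (3 + 4·5 + 7)/6 = 30/6 = 5; σ²_D = ((7−3)/6)² = 0.444
te_E = (3 + 4·7 + 17)/6 = 48/6 = 8; σ²_E = ((17−3)/6)² = 5.444

Forward pass:
ES_A = 0; EF_A = 9
ES_B = 0; EF_B = 13
ES_C = 9; EF_C = 9+12 = 21
ES_D = max(EF_B=13, EF_C=21) = 21; EF_D = 21+5 = 26
ES_E = max(EF_B=13, EF_D=26) = 26; EF_E = 26+8 = 34
Expected project duration μ = 34 hours. Critical path: A → C → D → E.

Variance along critical path = 2.778 + 4.000 + 0.444 + 5.444 = 12.667; σ = 3.559 hours.
D = μ + z·σ = 34 + 2.326·3.559 = 42.3 hours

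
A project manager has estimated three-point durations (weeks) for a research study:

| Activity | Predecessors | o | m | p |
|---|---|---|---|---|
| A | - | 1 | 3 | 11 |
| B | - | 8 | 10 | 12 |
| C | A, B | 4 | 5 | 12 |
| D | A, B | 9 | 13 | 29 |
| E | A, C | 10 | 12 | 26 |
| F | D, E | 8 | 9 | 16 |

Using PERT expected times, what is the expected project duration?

40 weeks

te_A = (1 + 4·3 + 11)/6 = 24/6 = 4
te_B = (8 + 4·10 + 12)/6 = 60/6 = 10
te_C = (4 + 4·5 + 12)/6 = 36/6 = 6
te_D = (9 + 4·13 + 29)/6 = 90/6 = 15
te_E = (10 + 4·12 + 26)/6 = 84/6 = 14
te_F = (8 + 4·9 + 16)/6 = 60/6 = 10

Forward pass:
ES_A = 0; EF_A = 4
ES_B = 0; EF_B = 10
ES_C = max(EF_A=4, EF_B=10) = 10; EF_C = 10+6 = 16
ES_D = max(EF_A=4, EF_B=10) = 10; EF_D = 10+15 = 25
ES_E = max(EF_A=4, EF_C=16) = 16; EF_E = 16+14 = 30
ES_F = max(EF_D=25, EF_E=30) = 30; EF_F = 30+10 = 40
Expected project duration μ = 40 weeks. Critical path: B → C → E → F.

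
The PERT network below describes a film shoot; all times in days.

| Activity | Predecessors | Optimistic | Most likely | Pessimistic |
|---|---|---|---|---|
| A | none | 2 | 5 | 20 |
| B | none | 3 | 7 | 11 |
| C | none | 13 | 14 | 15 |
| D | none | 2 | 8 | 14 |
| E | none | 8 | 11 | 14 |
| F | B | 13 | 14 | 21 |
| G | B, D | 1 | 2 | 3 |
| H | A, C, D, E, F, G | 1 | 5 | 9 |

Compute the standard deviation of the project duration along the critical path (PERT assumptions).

2.31 days

te_A = (2 + 4·5 + 20)/6 = 42/6 = 7; σ²_A = ((20−2)/6)² = 9.000
te_B = (3 + 4·7 + 11)/6 = 42/6 = 7; σ²_B = ((11−3)/6)² = 1.778
te_C = (13 + 4·14 + 15)/6 = 84/6 = 14; σ²_C = ((15−13)/6)² = 0.111
te_D = (2 + 4·8 + 14)/6 = 48/6 = 8; σ²_D = ((14−2)/6)² = 4.000
te_E = (8 + 4·11 + 14)/6 = 66/6 = 11; σ²_E = ((14−8)/6)² = 1.000
te_F = (13 + 4·14 + 21)/6 = 90/6 = 15; σ²_F = ((21−13)/6)² = 1.778
te_G = (1 + 4·2 + 3)/6 = 12/6 = 2; σ²_G = ((3−1)/6)² = 0.111
te_H = (1 + 4·5 + 9)/6 = 30/6 = 5; σ²_H = ((9−1)/6)² = 1.778

Forward pass:
ES_A = 0; EF_A = 7
ES_B = 0; EF_B = 7
ES_C = 0; EF_C = 14
ES_D = 0; EF_D = 8
ES_E = 0; EF_E = 11
ES_F = 7; EF_F = 7+15 = 22
ES_G = max(EF_B=7, EF_D=8) = 8; EF_G = 8+2 = 10
ES_H = max(EF_A=7, EF_C=14, EF_D=8, EF_E=11, EF_F=22, EF_G=10) = 22; EF_H = 22+5 = 27
Expected project duration μ = 27 days. Critical path: B → F → H.

Variance along critical path = 1.778 + 1.778 + 1.778 = 5.333
σ = √5.333 = 2.309 days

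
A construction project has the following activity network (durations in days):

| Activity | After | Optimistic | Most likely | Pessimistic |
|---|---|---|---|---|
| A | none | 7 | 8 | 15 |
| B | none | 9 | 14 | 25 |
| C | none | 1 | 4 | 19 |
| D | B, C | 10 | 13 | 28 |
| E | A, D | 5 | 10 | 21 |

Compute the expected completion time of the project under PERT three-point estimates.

te_A = (7 + 4·8 + 15)/6 = 54/6 = 9
te_B = (9 + 4·14 + 25)/6 = 90/6 = 15
te_C = (1 + 4·4 + 19)/6 = 36/6 = 6
te_D = (10 + 4·13 + 28)/6 = 90/6 = 15
te_E = (5 + 4·10 + 21)/6 = 66/6 = 11

Forward pass:
ES_A = 0; EF_A = 9
ES_B = 0; EF_B = 15
ES_C = 0; EF_C = 6
ES_D = max(EF_B=15, EF_C=6) = 15; EF_D = 15+15 = 30
ES_E = max(EF_A=9, EF_D=30) = 30; EF_E = 30+11 = 41
Expected project duration μ = 41 days. Critical path: B → D → E.

41 days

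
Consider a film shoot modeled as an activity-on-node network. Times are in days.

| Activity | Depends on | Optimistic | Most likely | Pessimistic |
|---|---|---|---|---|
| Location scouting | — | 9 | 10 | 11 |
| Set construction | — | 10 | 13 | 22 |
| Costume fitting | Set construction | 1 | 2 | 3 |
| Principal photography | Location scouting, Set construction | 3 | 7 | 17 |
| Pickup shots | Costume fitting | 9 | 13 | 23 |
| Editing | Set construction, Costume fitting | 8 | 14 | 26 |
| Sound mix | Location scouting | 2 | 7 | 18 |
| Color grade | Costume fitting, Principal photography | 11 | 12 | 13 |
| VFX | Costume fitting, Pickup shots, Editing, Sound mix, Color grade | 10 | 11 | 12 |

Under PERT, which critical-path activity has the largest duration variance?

Principal photography

te_Location scouting = (9 + 4·10 + 11)/6 = 60/6 = 10; σ²_Location scouting = ((11−9)/6)² = 0.111
te_Set construction = (10 + 4·13 + 22)/6 = 84/6 = 14; σ²_Set construction = ((22−10)/6)² = 4.000
te_Costume fitting = (1 + 4·2 + 3)/6 = 12/6 = 2; σ²_Costume fitting = ((3−1)/6)² = 0.111
te_Principal photography = (3 + 4·7 + 17)/6 = 48/6 = 8; σ²_Principal photography = ((17−3)/6)² = 5.444
te_Pickup shots = (9 + 4·13 + 23)/6 = 84/6 = 14; σ²_Pickup shots = ((23−9)/6)² = 5.444
te_Editing = (8 + 4·14 + 26)/6 = 90/6 = 15; σ²_Editing = ((26−8)/6)² = 9.000
te_Sound mix = (2 + 4·7 + 18)/6 = 48/6 = 8; σ²_Sound mix = ((18−2)/6)² = 7.111
te_Color grade = (11 + 4·12 + 13)/6 = 72/6 = 12; σ²_Color grade = ((13−11)/6)² = 0.111
te_VFX = (10 + 4·11 + 12)/6 = 66/6 = 11; σ²_VFX = ((12−10)/6)² = 0.111

Forward pass:
ES_Location scouting = 0; EF_Location scouting = 10
ES_Set construction = 0; EF_Set construction = 14
ES_Costume fitting = 14; EF_Costume fitting = 14+2 = 16
ES_Principal photography = max(EF_Location scouting=10, EF_Set construction=14) = 14; EF_Principal photography = 14+8 = 22
ES_Pickup shots = 16; EF_Pickup shots = 16+14 = 30
ES_Editing = max(EF_Set construction=14, EF_Costume fitting=16) = 16; EF_Editing = 16+15 = 31
ES_Sound mix = 10; EF_Sound mix = 10+8 = 18
ES_Color grade = max(EF_Costume fitting=16, EF_Principal photography=22) = 22; EF_Color grade = 22+12 = 34
ES_VFX = max(EF_Costume fitting=16, EF_Pickup shots=30, EF_Editing=31, EF_Sound mix=18, EF_Color grade=34) = 34; EF_VFX = 34+11 = 45
Expected project duration μ = 45 days. Critical path: Set construction → Principal photography → Color grade → VFX.

Variances on critical path: σ²_Set construction=4.000, σ²_Principal photography=5.444, σ²_Color grade=0.111, σ²_VFX=0.111.
Largest is σ²_Principal photography = 5.444.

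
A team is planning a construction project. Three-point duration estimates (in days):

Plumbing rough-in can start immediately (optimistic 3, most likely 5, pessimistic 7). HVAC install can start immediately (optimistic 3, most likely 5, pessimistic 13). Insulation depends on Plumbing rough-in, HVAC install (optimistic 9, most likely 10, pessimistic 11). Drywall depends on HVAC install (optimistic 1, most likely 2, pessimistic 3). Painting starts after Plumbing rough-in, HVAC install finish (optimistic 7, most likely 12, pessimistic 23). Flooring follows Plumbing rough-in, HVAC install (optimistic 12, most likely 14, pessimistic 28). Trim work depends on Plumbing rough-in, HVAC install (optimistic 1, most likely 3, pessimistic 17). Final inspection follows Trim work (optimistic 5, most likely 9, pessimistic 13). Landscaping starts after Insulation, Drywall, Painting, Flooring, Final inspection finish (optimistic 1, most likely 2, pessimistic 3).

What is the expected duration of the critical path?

te_Plumbing rough-in = (3 + 4·5 + 7)/6 = 30/6 = 5
te_HVAC install = (3 + 4·5 + 13)/6 = 36/6 = 6
te_Insulation = (9 + 4·10 + 11)/6 = 60/6 = 10
te_Drywall = (1 + 4·2 + 3)/6 = 12/6 = 2
te_Painting = (7 + 4·12 + 23)/6 = 78/6 = 13
te_Flooring = (12 + 4·14 + 28)/6 = 96/6 = 16
te_Trim work = (1 + 4·3 + 17)/6 = 30/6 = 5
te_Final inspection = (5 + 4·9 + 13)/6 = 54/6 = 9
te_Landscaping = (1 + 4·2 + 3)/6 = 12/6 = 2

Forward pass:
ES_Plumbing rough-in = 0; EF_Plumbing rough-in = 5
ES_HVAC install = 0; EF_HVAC install = 6
ES_Insulation = max(EF_Plumbing rough-in=5, EF_HVAC install=6) = 6; EF_Insulation = 6+10 = 16
ES_Drywall = 6; EF_Drywall = 6+2 = 8
ES_Painting = max(EF_Plumbing rough-in=5, EF_HVAC install=6) = 6; EF_Painting = 6+13 = 19
ES_Flooring = max(EF_Plumbing rough-in=5, EF_HVAC install=6) = 6; EF_Flooring = 6+16 = 22
ES_Trim work = max(EF_Plumbing rough-in=5, EF_HVAC install=6) = 6; EF_Trim work = 6+5 = 11
ES_Final inspection = 11; EF_Final inspection = 11+9 = 20
ES_Landscaping = max(EF_Insulation=16, EF_Drywall=8, EF_Painting=19, EF_Flooring=22, EF_Final inspection=20) = 22; EF_Landscaping = 22+2 = 24
Expected project duration μ = 24 days. Critical path: HVAC install → Flooring → Landscaping.

24 days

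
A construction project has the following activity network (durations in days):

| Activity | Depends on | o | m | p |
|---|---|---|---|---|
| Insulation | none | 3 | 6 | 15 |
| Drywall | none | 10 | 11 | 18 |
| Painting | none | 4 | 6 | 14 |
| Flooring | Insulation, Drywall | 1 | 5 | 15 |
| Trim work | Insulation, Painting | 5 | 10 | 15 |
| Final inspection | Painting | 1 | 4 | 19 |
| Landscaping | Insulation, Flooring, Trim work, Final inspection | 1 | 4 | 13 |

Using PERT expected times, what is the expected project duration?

te_Insulation = (3 + 4·6 + 15)/6 = 42/6 = 7
te_Drywall = (10 + 4·11 + 18)/6 = 72/6 = 12
te_Painting = (4 + 4·6 + 14)/6 = 42/6 = 7
te_Flooring = (1 + 4·5 + 15)/6 = 36/6 = 6
te_Trim work = (5 + 4·10 + 15)/6 = 60/6 = 10
te_Final inspection = (1 + 4·4 + 19)/6 = 36/6 = 6
te_Landscaping = (1 + 4·4 + 13)/6 = 30/6 = 5

Forward pass:
ES_Insulation = 0; EF_Insulation = 7
ES_Drywall = 0; EF_Drywall = 12
ES_Painting = 0; EF_Painting = 7
ES_Flooring = max(EF_Insulation=7, EF_Drywall=12) = 12; EF_Flooring = 12+6 = 18
ES_Trim work = max(EF_Insulation=7, EF_Painting=7) = 7; EF_Trim work = 7+10 = 17
ES_Final inspection = 7; EF_Final inspection = 7+6 = 13
ES_Landscaping = max(EF_Insulation=7, EF_Flooring=18, EF_Trim work=17, EF_Final inspection=13) = 18; EF_Landscaping = 18+5 = 23
Expected project duration μ = 23 days. Critical path: Drywall → Flooring → Landscaping.

23 days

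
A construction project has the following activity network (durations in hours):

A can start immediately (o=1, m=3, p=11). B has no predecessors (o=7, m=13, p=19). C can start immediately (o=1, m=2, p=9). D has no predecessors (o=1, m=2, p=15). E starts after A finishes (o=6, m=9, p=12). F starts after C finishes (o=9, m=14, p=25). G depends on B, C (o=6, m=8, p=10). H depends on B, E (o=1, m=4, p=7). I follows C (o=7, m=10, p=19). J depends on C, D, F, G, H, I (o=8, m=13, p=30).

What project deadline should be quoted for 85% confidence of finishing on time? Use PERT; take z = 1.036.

te_A = (1 + 4·3 + 11)/6 = 24/6 = 4; σ²_A = ((11−1)/6)² = 2.778
te_B = (7 + 4·13 + 19)/6 = 78/6 = 13; σ²_B = ((19−7)/6)² = 4.000
te_C = (1 + 4·2 + 9)/6 = 18/6 = 3; σ²_C = ((9−1)/6)² = 1.778
te_D = (1 + 4·2 + 15)/6 = 24/6 = 4; σ²_D = ((15−1)/6)² = 5.444
te_E = (6 + 4·9 + 12)/6 = 54/6 = 9; σ²_E = ((12−6)/6)² = 1.000
te_F = (9 + 4·14 + 25)/6 = 90/6 = 15; σ²_F = ((25−9)/6)² = 7.111
te_G = (6 + 4·8 + 10)/6 = 48/6 = 8; σ²_G = ((10−6)/6)² = 0.444
te_H = (1 + 4·4 + 7)/6 = 24/6 = 4; σ²_H = ((7−1)/6)² = 1.000
te_I = (7 + 4·10 + 19)/6 = 66/6 = 11; σ²_I = ((19−7)/6)² = 4.000
te_J = (8 + 4·13 + 30)/6 = 90/6 = 15; σ²_J = ((30−8)/6)² = 13.444

Forward pass:
ES_A = 0; EF_A = 4
ES_B = 0; EF_B = 13
ES_C = 0; EF_C = 3
ES_D = 0; EF_D = 4
ES_E = 4; EF_E = 4+9 = 13
ES_F = 3; EF_F = 3+15 = 18
ES_G = max(EF_B=13, EF_C=3) = 13; EF_G = 13+8 = 21
ES_H = max(EF_B=13, EF_E=13) = 13; EF_H = 13+4 = 17
ES_I = 3; EF_I = 3+11 = 14
ES_J = max(EF_C=3, EF_D=4, EF_F=18, EF_G=21, EF_H=17, EF_I=14) = 21; EF_J = 21+15 = 36
Expected project duration μ = 36 hours. Critical path: B → G → J.

Variance along critical path = 4.000 + 0.444 + 13.444 = 17.889; σ = 4.230 hours.
D = μ + z·σ = 36 + 1.036·4.230 = 40.4 hours

40.4 hours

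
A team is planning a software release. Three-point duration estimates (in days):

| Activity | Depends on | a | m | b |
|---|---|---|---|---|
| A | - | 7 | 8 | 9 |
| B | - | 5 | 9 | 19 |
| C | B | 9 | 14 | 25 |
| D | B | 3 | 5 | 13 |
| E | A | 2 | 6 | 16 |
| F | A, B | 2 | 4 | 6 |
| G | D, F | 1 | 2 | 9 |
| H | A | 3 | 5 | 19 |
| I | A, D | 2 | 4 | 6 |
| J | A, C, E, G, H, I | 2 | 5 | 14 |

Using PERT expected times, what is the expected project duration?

te_A = (7 + 4·8 + 9)/6 = 48/6 = 8
te_B = (5 + 4·9 + 19)/6 = 60/6 = 10
te_C = (9 + 4·14 + 25)/6 = 90/6 = 15
te_D = (3 + 4·5 + 13)/6 = 36/6 = 6
te_E = (2 + 4·6 + 16)/6 = 42/6 = 7
te_F = (2 + 4·4 + 6)/6 = 24/6 = 4
te_G = (1 + 4·2 + 9)/6 = 18/6 = 3
te_H = (3 + 4·5 + 19)/6 = 42/6 = 7
te_I = (2 + 4·4 + 6)/6 = 24/6 = 4
te_J = (2 + 4·5 + 14)/6 = 36/6 = 6

Forward pass:
ES_A = 0; EF_A = 8
ES_B = 0; EF_B = 10
ES_C = 10; EF_C = 10+15 = 25
ES_D = 10; EF_D = 10+6 = 16
ES_E = 8; EF_E = 8+7 = 15
ES_F = max(EF_A=8, EF_B=10) = 10; EF_F = 10+4 = 14
ES_G = max(EF_D=16, EF_F=14) = 16; EF_G = 16+3 = 19
ES_H = 8; EF_H = 8+7 = 15
ES_I = max(EF_A=8, EF_D=16) = 16; EF_I = 16+4 = 20
ES_J = max(EF_A=8, EF_C=25, EF_E=15, EF_G=19, EF_H=15, EF_I=20) = 25; EF_J = 25+6 = 31
Expected project duration μ = 31 days. Critical path: B → C → J.

31 days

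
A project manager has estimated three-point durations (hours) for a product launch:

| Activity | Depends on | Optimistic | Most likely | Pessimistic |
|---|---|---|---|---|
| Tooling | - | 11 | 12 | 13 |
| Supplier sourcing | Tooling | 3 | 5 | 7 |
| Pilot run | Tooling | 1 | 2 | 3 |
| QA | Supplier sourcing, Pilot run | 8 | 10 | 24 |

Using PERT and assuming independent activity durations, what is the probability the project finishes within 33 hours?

te_Tooling = (11 + 4·12 + 13)/6 = 72/6 = 12; σ²_Tooling = ((13−11)/6)² = 0.111
te_Supplier sourcing = (3 + 4·5 + 7)/6 = 30/6 = 5; σ²_Supplier sourcing = ((7−3)/6)² = 0.444
te_Pilot run = (1 + 4·2 + 3)/6 = 12/6 = 2; σ²_Pilot run = ((3−1)/6)² = 0.111
te_QA = (8 + 4·10 + 24)/6 = 72/6 = 12; σ²_QA = ((24−8)/6)² = 7.111

Forward pass:
ES_Tooling = 0; EF_Tooling = 12
ES_Supplier sourcing = 12; EF_Supplier sourcing = 12+5 = 17
ES_Pilot run = 12; EF_Pilot run = 12+2 = 14
ES_QA = max(EF_Supplier sourcing=17, EF_Pilot run=14) = 17; EF_QA = 17+12 = 29
Expected project duration μ = 29 hours. Critical path: Tooling → Supplier sourcing → QA.

Variance along critical path = 0.111 + 0.444 + 7.111 = 7.667; σ = √7.667 = 2.769 hours.
Z = (33 − 29) / 2.769 = 1.445
P(T ≤ 33) = Φ(1.445) ≈ 0.926

0.926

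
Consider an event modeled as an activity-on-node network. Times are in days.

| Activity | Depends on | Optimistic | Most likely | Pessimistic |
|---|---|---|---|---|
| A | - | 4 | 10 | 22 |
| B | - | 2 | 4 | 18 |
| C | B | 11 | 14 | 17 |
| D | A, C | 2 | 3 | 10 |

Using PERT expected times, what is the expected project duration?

24 days

te_A = (4 + 4·10 + 22)/6 = 66/6 = 11
te_B = (2 + 4·4 + 18)/6 = 36/6 = 6
te_C = (11 + 4·14 + 17)/6 = 84/6 = 14
te_D = (2 + 4·3 + 10)/6 = 24/6 = 4

Forward pass:
ES_A = 0; EF_A = 11
ES_B = 0; EF_B = 6
ES_C = 6; EF_C = 6+14 = 20
ES_D = max(EF_A=11, EF_C=20) = 20; EF_D = 20+4 = 24
Expected project duration μ = 24 days. Critical path: B → C → D.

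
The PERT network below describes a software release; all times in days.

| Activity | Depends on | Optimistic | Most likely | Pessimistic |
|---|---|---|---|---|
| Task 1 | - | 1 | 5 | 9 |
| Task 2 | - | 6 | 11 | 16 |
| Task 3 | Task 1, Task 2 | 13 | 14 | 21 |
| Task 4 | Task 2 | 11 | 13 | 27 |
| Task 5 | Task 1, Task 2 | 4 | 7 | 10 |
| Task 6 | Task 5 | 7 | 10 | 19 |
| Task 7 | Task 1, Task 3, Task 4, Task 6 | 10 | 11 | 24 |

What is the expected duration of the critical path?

42 days

te_Task 1 = (1 + 4·5 + 9)/6 = 30/6 = 5
te_Task 2 = (6 + 4·11 + 16)/6 = 66/6 = 11
te_Task 3 = (13 + 4·14 + 21)/6 = 90/6 = 15
te_Task 4 = (11 + 4·13 + 27)/6 = 90/6 = 15
te_Task 5 = (4 + 4·7 + 10)/6 = 42/6 = 7
te_Task 6 = (7 + 4·10 + 19)/6 = 66/6 = 11
te_Task 7 = (10 + 4·11 + 24)/6 = 78/6 = 13

Forward pass:
ES_Task 1 = 0; EF_Task 1 = 5
ES_Task 2 = 0; EF_Task 2 = 11
ES_Task 3 = max(EF_Task 1=5, EF_Task 2=11) = 11; EF_Task 3 = 11+15 = 26
ES_Task 4 = 11; EF_Task 4 = 11+15 = 26
ES_Task 5 = max(EF_Task 1=5, EF_Task 2=11) = 11; EF_Task 5 = 11+7 = 18
ES_Task 6 = 18; EF_Task 6 = 18+11 = 29
ES_Task 7 = max(EF_Task 1=5, EF_Task 3=26, EF_Task 4=26, EF_Task 6=29) = 29; EF_Task 7 = 29+13 = 42
Expected project duration μ = 42 days. Critical path: Task 2 → Task 5 → Task 6 → Task 7.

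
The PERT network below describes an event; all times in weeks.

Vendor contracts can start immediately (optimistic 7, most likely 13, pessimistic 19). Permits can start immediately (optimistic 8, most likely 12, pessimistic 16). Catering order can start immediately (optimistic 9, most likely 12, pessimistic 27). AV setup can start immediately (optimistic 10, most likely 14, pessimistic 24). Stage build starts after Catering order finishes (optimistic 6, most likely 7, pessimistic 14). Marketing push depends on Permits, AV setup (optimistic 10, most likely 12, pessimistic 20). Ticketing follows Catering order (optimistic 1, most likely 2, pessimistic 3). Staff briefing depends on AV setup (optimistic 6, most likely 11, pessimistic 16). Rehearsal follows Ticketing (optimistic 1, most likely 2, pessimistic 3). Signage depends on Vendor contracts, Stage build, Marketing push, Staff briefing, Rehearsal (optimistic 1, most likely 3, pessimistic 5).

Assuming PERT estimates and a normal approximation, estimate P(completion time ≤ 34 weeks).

te_Vendor contracts = (7 + 4·13 + 19)/6 = 78/6 = 13; σ²_Vendor contracts = ((19−7)/6)² = 4.000
te_Permits = (8 + 4·12 + 16)/6 = 72/6 = 12; σ²_Permits = ((16−8)/6)² = 1.778
te_Catering order = (9 + 4·12 + 27)/6 = 84/6 = 14; σ²_Catering order = ((27−9)/6)² = 9.000
te_AV setup = (10 + 4·14 + 24)/6 = 90/6 = 15; σ²_AV setup = ((24−10)/6)² = 5.444
te_Stage build = (6 + 4·7 + 14)/6 = 48/6 = 8; σ²_Stage build = ((14−6)/6)² = 1.778
te_Marketing push = (10 + 4·12 + 20)/6 = 78/6 = 13; σ²_Marketing push = ((20−10)/6)² = 2.778
te_Ticketing = (1 + 4·2 + 3)/6 = 12/6 = 2; σ²_Ticketing = ((3−1)/6)² = 0.111
te_Staff briefing = (6 + 4·11 + 16)/6 = 66/6 = 11; σ²_Staff briefing = ((16−6)/6)² = 2.778
te_Rehearsal = (1 + 4·2 + 3)/6 = 12/6 = 2; σ²_Rehearsal = ((3−1)/6)² = 0.111
te_Signage = (1 + 4·3 + 5)/6 = 18/6 = 3; σ²_Signage = ((5−1)/6)² = 0.444

Forward pass:
ES_Vendor contracts = 0; EF_Vendor contracts = 13
ES_Permits = 0; EF_Permits = 12
ES_Catering order = 0; EF_Catering order = 14
ES_AV setup = 0; EF_AV setup = 15
ES_Stage build = 14; EF_Stage build = 14+8 = 22
ES_Marketing push = max(EF_Permits=12, EF_AV setup=15) = 15; EF_Marketing push = 15+13 = 28
ES_Ticketing = 14; EF_Ticketing = 14+2 = 16
ES_Staff briefing = 15; EF_Staff briefing = 15+11 = 26
ES_Rehearsal = 16; EF_Rehearsal = 16+2 = 18
ES_Signage = max(EF_Vendor contracts=13, EF_Stage build=22, EF_Marketing push=28, EF_Staff briefing=26, EF_Rehearsal=18) = 28; EF_Signage = 28+3 = 31
Expected project duration μ = 31 weeks. Critical path: AV setup → Marketing push → Signage.

Variance along critical path = 5.444 + 2.778 + 0.444 = 8.667; σ = √8.667 = 2.944 weeks.
Z = (34 − 31) / 2.944 = 1.019
P(T ≤ 34) = Φ(1.019) ≈ 0.846

0.846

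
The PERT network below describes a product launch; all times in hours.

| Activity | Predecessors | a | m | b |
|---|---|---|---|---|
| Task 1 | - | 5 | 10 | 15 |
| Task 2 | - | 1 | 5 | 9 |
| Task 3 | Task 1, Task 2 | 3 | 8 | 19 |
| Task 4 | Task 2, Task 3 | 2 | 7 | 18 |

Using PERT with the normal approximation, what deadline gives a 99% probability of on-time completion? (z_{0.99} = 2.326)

36.6 hours

te_Task 1 = (5 + 4·10 + 15)/6 = 60/6 = 10; σ²_Task 1 = ((15−5)/6)² = 2.778
te_Task 2 = (1 + 4·5 + 9)/6 = 30/6 = 5; σ²_Task 2 = ((9−1)/6)² = 1.778
te_Task 3 = (3 + 4·8 + 19)/6 = 54/6 = 9; σ²_Task 3 = ((19−3)/6)² = 7.111
te_Task 4 = (2 + 4·7 + 18)/6 = 48/6 = 8; σ²_Task 4 = ((18−2)/6)² = 7.111

Forward pass:
ES_Task 1 = 0; EF_Task 1 = 10
ES_Task 2 = 0; EF_Task 2 = 5
ES_Task 3 = max(EF_Task 1=10, EF_Task 2=5) = 10; EF_Task 3 = 10+9 = 19
ES_Task 4 = max(EF_Task 2=5, EF_Task 3=19) = 19; EF_Task 4 = 19+8 = 27
Expected project duration μ = 27 hours. Critical path: Task 1 → Task 3 → Task 4.

Variance along critical path = 2.778 + 7.111 + 7.111 = 17.000; σ = 4.123 hours.
D = μ + z·σ = 27 + 2.326·4.123 = 36.6 hours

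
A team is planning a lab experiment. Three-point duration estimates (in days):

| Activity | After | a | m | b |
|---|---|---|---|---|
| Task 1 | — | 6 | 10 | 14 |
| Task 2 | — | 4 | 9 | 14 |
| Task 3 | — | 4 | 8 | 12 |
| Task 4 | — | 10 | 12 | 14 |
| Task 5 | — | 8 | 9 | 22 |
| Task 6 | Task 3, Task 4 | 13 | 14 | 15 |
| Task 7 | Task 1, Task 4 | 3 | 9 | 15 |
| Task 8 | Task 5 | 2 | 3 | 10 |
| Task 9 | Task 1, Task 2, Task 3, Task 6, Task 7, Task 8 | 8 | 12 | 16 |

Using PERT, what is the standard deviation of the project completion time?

1.53 days

te_Task 1 = (6 + 4·10 + 14)/6 = 60/6 = 10; σ²_Task 1 = ((14−6)/6)² = 1.778
te_Task 2 = (4 + 4·9 + 14)/6 = 54/6 = 9; σ²_Task 2 = ((14−4)/6)² = 2.778
te_Task 3 = (4 + 4·8 + 12)/6 = 48/6 = 8; σ²_Task 3 = ((12−4)/6)² = 1.778
te_Task 4 = (10 + 4·12 + 14)/6 = 72/6 = 12; σ²_Task 4 = ((14−10)/6)² = 0.444
te_Task 5 = (8 + 4·9 + 22)/6 = 66/6 = 11; σ²_Task 5 = ((22−8)/6)² = 5.444
te_Task 6 = (13 + 4·14 + 15)/6 = 84/6 = 14; σ²_Task 6 = ((15−13)/6)² = 0.111
te_Task 7 = (3 + 4·9 + 15)/6 = 54/6 = 9; σ²_Task 7 = ((15−3)/6)² = 4.000
te_Task 8 = (2 + 4·3 + 10)/6 = 24/6 = 4; σ²_Task 8 = ((10−2)/6)² = 1.778
te_Task 9 = (8 + 4·12 + 16)/6 = 72/6 = 12; σ²_Task 9 = ((16−8)/6)² = 1.778

Forward pass:
ES_Task 1 = 0; EF_Task 1 = 10
ES_Task 2 = 0; EF_Task 2 = 9
ES_Task 3 = 0; EF_Task 3 = 8
ES_Task 4 = 0; EF_Task 4 = 12
ES_Task 5 = 0; EF_Task 5 = 11
ES_Task 6 = max(EF_Task 3=8, EF_Task 4=12) = 12; EF_Task 6 = 12+14 = 26
ES_Task 7 = max(EF_Task 1=10, EF_Task 4=12) = 12; EF_Task 7 = 12+9 = 21
ES_Task 8 = 11; EF_Task 8 = 11+4 = 15
ES_Task 9 = max(EF_Task 1=10, EF_Task 2=9, EF_Task 3=8, EF_Task 6=26, EF_Task 7=21, EF_Task 8=15) = 26; EF_Task 9 = 26+12 = 38
Expected project duration μ = 38 days. Critical path: Task 4 → Task 6 → Task 9.

Variance along critical path = 0.444 + 0.111 + 1.778 = 2.333
σ = √2.333 = 1.528 days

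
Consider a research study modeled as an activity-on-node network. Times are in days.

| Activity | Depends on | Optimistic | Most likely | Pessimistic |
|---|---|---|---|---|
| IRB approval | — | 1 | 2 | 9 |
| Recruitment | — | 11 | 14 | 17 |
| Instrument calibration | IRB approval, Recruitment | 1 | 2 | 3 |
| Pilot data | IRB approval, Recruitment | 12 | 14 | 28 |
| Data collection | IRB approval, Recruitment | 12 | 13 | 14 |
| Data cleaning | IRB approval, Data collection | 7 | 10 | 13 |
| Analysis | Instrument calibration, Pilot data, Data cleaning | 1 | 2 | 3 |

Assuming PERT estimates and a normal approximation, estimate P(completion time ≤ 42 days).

0.978

te_IRB approval = (1 + 4·2 + 9)/6 = 18/6 = 3; σ²_IRB approval = ((9−1)/6)² = 1.778
te_Recruitment = (11 + 4·14 + 17)/6 = 84/6 = 14; σ²_Recruitment = ((17−11)/6)² = 1.000
te_Instrument calibration = (1 + 4·2 + 3)/6 = 12/6 = 2; σ²_Instrument calibration = ((3−1)/6)² = 0.111
te_Pilot data = (12 + 4·14 + 28)/6 = 96/6 = 16; σ²_Pilot data = ((28−12)/6)² = 7.111
te_Data collection = (12 + 4·13 + 14)/6 = 78/6 = 13; σ²_Data collection = ((14−12)/6)² = 0.111
te_Data cleaning = (7 + 4·10 + 13)/6 = 60/6 = 10; σ²_Data cleaning = ((13−7)/6)² = 1.000
te_Analysis = (1 + 4·2 + 3)/6 = 12/6 = 2; σ²_Analysis = ((3−1)/6)² = 0.111

Forward pass:
ES_IRB approval = 0; EF_IRB approval = 3
ES_Recruitment = 0; EF_Recruitment = 14
ES_Instrument calibration = max(EF_IRB approval=3, EF_Recruitment=14) = 14; EF_Instrument calibration = 14+2 = 16
ES_Pilot data = max(EF_IRB approval=3, EF_Recruitment=14) = 14; EF_Pilot data = 14+16 = 30
ES_Data collection = max(EF_IRB approval=3, EF_Recruitment=14) = 14; EF_Data collection = 14+13 = 27
ES_Data cleaning = max(EF_IRB approval=3, EF_Data collection=27) = 27; EF_Data cleaning = 27+10 = 37
ES_Analysis = max(EF_Instrument calibration=16, EF_Pilot data=30, EF_Data cleaning=37) = 37; EF_Analysis = 37+2 = 39
Expected project duration μ = 39 days. Critical path: Recruitment → Data collection → Data cleaning → Analysis.

Variance along critical path = 1.000 + 0.111 + 1.000 + 0.111 = 2.222; σ = √2.222 = 1.491 days.
Z = (42 − 39) / 1.491 = 2.012
P(T ≤ 42) = Φ(2.012) ≈ 0.978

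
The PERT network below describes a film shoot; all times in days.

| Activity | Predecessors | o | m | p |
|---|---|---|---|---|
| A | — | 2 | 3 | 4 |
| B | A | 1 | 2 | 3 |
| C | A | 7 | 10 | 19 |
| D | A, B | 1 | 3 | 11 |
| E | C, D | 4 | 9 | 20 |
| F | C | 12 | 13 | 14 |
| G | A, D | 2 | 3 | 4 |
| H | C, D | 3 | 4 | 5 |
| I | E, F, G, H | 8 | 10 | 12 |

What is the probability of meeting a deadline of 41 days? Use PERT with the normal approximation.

0.968

te_A = (2 + 4·3 + 4)/6 = 18/6 = 3; σ²_A = ((4−2)/6)² = 0.111
te_B = (1 + 4·2 + 3)/6 = 12/6 = 2; σ²_B = ((3−1)/6)² = 0.111
te_C = (7 + 4·10 + 19)/6 = 66/6 = 11; σ²_C = ((19−7)/6)² = 4.000
te_D = (1 + 4·3 + 11)/6 = 24/6 = 4; σ²_D = ((11−1)/6)² = 2.778
te_E = (4 + 4·9 + 20)/6 = 60/6 = 10; σ²_E = ((20−4)/6)² = 7.111
te_F = (12 + 4·13 + 14)/6 = 78/6 = 13; σ²_F = ((14−12)/6)² = 0.111
te_G = (2 + 4·3 + 4)/6 = 18/6 = 3; σ²_G = ((4−2)/6)² = 0.111
te_H = (3 + 4·4 + 5)/6 = 24/6 = 4; σ²_H = ((5−3)/6)² = 0.111
te_I = (8 + 4·10 + 12)/6 = 60/6 = 10; σ²_I = ((12−8)/6)² = 0.444

Forward pass:
ES_A = 0; EF_A = 3
ES_B = 3; EF_B = 3+2 = 5
ES_C = 3; EF_C = 3+11 = 14
ES_D = max(EF_A=3, EF_B=5) = 5; EF_D = 5+4 = 9
ES_E = max(EF_C=14, EF_D=9) = 14; EF_E = 14+10 = 24
ES_F = 14; EF_F = 14+13 = 27
ES_G = max(EF_A=3, EF_D=9) = 9; EF_G = 9+3 = 12
ES_H = max(EF_C=14, EF_D=9) = 14; EF_H = 14+4 = 18
ES_I = max(EF_E=24, EF_F=27, EF_G=12, EF_H=18) = 27; EF_I = 27+10 = 37
Expected project duration μ = 37 days. Critical path: A → C → F → I.

Variance along critical path = 0.111 + 4.000 + 0.111 + 0.444 = 4.667; σ = √4.667 = 2.160 days.
Z = (41 − 37) / 2.160 = 1.852
P(T ≤ 41) = Φ(1.852) ≈ 0.968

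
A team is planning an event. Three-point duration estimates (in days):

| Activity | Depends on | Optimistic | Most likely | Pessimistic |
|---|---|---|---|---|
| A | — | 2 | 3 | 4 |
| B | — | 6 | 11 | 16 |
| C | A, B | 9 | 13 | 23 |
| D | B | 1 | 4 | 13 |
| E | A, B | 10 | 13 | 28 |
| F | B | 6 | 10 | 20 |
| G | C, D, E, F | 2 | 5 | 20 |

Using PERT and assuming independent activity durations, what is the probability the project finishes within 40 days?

te_A = (2 + 4·3 + 4)/6 = 18/6 = 3; σ²_A = ((4−2)/6)² = 0.111
te_B = (6 + 4·11 + 16)/6 = 66/6 = 11; σ²_B = ((16−6)/6)² = 2.778
te_C = (9 + 4·13 + 23)/6 = 84/6 = 14; σ²_C = ((23−9)/6)² = 5.444
te_D = (1 + 4·4 + 13)/6 = 30/6 = 5; σ²_D = ((13−1)/6)² = 4.000
te_E = (10 + 4·13 + 28)/6 = 90/6 = 15; σ²_E = ((28−10)/6)² = 9.000
te_F = (6 + 4·10 + 20)/6 = 66/6 = 11; σ²_F = ((20−6)/6)² = 5.444
te_G = (2 + 4·5 + 20)/6 = 42/6 = 7; σ²_G = ((20−2)/6)² = 9.000

Forward pass:
ES_A = 0; EF_A = 3
ES_B = 0; EF_B = 11
ES_C = max(EF_A=3, EF_B=11) = 11; EF_C = 11+14 = 25
ES_D = 11; EF_D = 11+5 = 16
ES_E = max(EF_A=3, EF_B=11) = 11; EF_E = 11+15 = 26
ES_F = 11; EF_F = 11+11 = 22
ES_G = max(EF_C=25, EF_D=16, EF_E=26, EF_F=22) = 26; EF_G = 26+7 = 33
Expected project duration μ = 33 days. Critical path: B → E → G.

Variance along critical path = 2.778 + 9.000 + 9.000 = 20.778; σ = √20.778 = 4.558 days.
Z = (40 − 33) / 4.558 = 1.536
P(T ≤ 40) = Φ(1.536) ≈ 0.938

0.938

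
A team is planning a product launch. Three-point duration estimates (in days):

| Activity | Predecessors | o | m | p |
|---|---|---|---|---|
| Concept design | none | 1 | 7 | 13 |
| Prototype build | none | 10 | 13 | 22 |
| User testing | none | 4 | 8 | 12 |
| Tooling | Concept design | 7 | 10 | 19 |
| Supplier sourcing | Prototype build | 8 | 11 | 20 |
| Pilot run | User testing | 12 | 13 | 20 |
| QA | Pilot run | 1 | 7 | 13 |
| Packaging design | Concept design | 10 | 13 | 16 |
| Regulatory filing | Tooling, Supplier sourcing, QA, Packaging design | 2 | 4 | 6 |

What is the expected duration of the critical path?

33 days

te_Concept design = (1 + 4·7 + 13)/6 = 42/6 = 7
te_Prototype build = (10 + 4·13 + 22)/6 = 84/6 = 14
te_User testing = (4 + 4·8 + 12)/6 = 48/6 = 8
te_Tooling = (7 + 4·10 + 19)/6 = 66/6 = 11
te_Supplier sourcing = (8 + 4·11 + 20)/6 = 72/6 = 12
te_Pilot run = (12 + 4·13 + 20)/6 = 84/6 = 14
te_QA = (1 + 4·7 + 13)/6 = 42/6 = 7
te_Packaging design = (10 + 4·13 + 16)/6 = 78/6 = 13
te_Regulatory filing = (2 + 4·4 + 6)/6 = 24/6 = 4

Forward pass:
ES_Concept design = 0; EF_Concept design = 7
ES_Prototype build = 0; EF_Prototype build = 14
ES_User testing = 0; EF_User testing = 8
ES_Tooling = 7; EF_Tooling = 7+11 = 18
ES_Supplier sourcing = 14; EF_Supplier sourcing = 14+12 = 26
ES_Pilot run = 8; EF_Pilot run = 8+14 = 22
ES_QA = 22; EF_QA = 22+7 = 29
ES_Packaging design = 7; EF_Packaging design = 7+13 = 20
ES_Regulatory filing = max(EF_Tooling=18, EF_Supplier sourcing=26, EF_QA=29, EF_Packaging design=20) = 29; EF_Regulatory filing = 29+4 = 33
Expected project duration μ = 33 days. Critical path: User testing → Pilot run → QA → Regulatory filing.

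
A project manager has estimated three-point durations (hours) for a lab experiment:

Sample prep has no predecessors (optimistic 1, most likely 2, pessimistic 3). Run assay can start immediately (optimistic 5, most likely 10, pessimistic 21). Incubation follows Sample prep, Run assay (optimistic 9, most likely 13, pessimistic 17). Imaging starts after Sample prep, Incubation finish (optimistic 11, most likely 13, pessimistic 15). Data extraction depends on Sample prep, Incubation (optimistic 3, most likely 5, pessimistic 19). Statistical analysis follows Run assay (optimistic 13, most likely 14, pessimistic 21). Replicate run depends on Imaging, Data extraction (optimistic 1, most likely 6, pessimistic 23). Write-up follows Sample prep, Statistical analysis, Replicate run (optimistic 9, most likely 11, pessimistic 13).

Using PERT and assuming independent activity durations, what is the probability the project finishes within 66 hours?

te_Sample prep = (1 + 4·2 + 3)/6 = 12/6 = 2; σ²_Sample prep = ((3−1)/6)² = 0.111
te_Run assay = (5 + 4·10 + 21)/6 = 66/6 = 11; σ²_Run assay = ((21−5)/6)² = 7.111
te_Incubation = (9 + 4·13 + 17)/6 = 78/6 = 13; σ²_Incubation = ((17−9)/6)² = 1.778
te_Imaging = (11 + 4·13 + 15)/6 = 78/6 = 13; σ²_Imaging = ((15−11)/6)² = 0.444
te_Data extraction = (3 + 4·5 + 19)/6 = 42/6 = 7; σ²_Data extraction = ((19−3)/6)² = 7.111
te_Statistical analysis = (13 + 4·14 + 21)/6 = 90/6 = 15; σ²_Statistical analysis = ((21−13)/6)² = 1.778
te_Replicate run = (1 + 4·6 + 23)/6 = 48/6 = 8; σ²_Replicate run = ((23−1)/6)² = 13.444
te_Write-up = (9 + 4·11 + 13)/6 = 66/6 = 11; σ²_Write-up = ((13−9)/6)² = 0.444

Forward pass:
ES_Sample prep = 0; EF_Sample prep = 2
ES_Run assay = 0; EF_Run assay = 11
ES_Incubation = max(EF_Sample prep=2, EF_Run assay=11) = 11; EF_Incubation = 11+13 = 24
ES_Imaging = max(EF_Sample prep=2, EF_Incubation=24) = 24; EF_Imaging = 24+13 = 37
ES_Data extraction = max(EF_Sample prep=2, EF_Incubation=24) = 24; EF_Data extraction = 24+7 = 31
ES_Statistical analysis = 11; EF_Statistical analysis = 11+15 = 26
ES_Replicate run = max(EF_Imaging=37, EF_Data extraction=31) = 37; EF_Replicate run = 37+8 = 45
ES_Write-up = max(EF_Sample prep=2, EF_Statistical analysis=26, EF_Replicate run=45) = 45; EF_Write-up = 45+11 = 56
Expected project duration μ = 56 hours. Critical path: Run assay → Incubation → Imaging → Replicate run → Write-up.

Variance along critical path = 7.111 + 1.778 + 0.444 + 13.444 + 0.444 = 23.222; σ = √23.222 = 4.819 hours.
Z = (66 − 56) / 4.819 = 2.075
P(T ≤ 66) = Φ(2.075) ≈ 0.981

0.981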